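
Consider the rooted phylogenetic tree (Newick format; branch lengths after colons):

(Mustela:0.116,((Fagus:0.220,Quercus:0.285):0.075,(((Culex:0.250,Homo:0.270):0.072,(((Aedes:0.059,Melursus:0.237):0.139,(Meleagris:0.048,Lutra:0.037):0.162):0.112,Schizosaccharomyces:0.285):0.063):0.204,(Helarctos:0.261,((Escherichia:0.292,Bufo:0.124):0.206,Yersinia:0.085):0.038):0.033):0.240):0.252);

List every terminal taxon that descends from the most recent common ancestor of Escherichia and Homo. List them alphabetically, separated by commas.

Aedes, Bufo, Culex, Escherichia, Helarctos, Homo, Lutra, Meleagris, Melursus, Schizosaccharomyces, Yersinia

Tracing Escherichia: it sits inside (Escherichia,Bufo).
Tracing Homo: it sits inside (Culex,Homo).
The smallest clade enclosing both is (((Culex,Homo),(((Aedes,Melursus),(Meleagris,Lutra)),Schizosaccharomyces)),(Helarctos,((Escherichia,Bufo),Yersinia))); the answer is its 11 terminal taxa in alphabetical order.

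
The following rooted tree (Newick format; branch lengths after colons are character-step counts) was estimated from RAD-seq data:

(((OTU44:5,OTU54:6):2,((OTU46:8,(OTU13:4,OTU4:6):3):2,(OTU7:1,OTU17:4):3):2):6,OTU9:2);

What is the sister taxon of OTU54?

OTU54 attaches to the tree at the node subtending (OTU44,OTU54).
The other lineage descending from that same node — the sister group — is the single tip OTU44.

OTU44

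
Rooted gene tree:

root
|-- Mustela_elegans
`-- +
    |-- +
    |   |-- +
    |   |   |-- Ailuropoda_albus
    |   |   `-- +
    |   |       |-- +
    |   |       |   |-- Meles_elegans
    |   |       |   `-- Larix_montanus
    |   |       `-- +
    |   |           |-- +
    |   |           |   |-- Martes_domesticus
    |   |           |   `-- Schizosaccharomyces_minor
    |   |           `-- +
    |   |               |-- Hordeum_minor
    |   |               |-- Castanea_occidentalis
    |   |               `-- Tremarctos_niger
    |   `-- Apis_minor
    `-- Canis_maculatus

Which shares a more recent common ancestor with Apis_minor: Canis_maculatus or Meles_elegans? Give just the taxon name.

Meles_elegans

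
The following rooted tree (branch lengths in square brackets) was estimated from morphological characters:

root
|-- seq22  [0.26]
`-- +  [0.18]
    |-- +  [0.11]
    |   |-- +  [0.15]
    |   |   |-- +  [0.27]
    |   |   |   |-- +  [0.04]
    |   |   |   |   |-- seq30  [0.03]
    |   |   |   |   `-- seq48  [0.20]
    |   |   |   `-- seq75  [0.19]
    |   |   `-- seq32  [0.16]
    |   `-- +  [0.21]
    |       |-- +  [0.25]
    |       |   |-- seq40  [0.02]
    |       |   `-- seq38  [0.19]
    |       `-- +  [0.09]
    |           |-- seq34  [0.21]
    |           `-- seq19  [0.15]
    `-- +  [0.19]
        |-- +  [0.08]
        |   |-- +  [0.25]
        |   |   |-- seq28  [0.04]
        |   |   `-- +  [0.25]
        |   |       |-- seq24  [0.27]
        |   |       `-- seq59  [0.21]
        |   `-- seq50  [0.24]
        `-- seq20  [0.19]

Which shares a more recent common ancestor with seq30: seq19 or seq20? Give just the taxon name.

seq19

The MRCA of seq30 and seq19 subtends ((((seq30,seq48),seq75),seq32),((seq40,seq38),(seq34,seq19))) (8 taxa).
The MRCA of seq30 and seq20 subtends (((((seq30,seq48),seq75),seq32),((seq40,seq38),(seq34,seq19))),(((seq28,(seq24,seq59)),seq50),seq20)) (13 taxa).
The first is nested inside the second, so seq30 shares a more recent common ancestor with seq19.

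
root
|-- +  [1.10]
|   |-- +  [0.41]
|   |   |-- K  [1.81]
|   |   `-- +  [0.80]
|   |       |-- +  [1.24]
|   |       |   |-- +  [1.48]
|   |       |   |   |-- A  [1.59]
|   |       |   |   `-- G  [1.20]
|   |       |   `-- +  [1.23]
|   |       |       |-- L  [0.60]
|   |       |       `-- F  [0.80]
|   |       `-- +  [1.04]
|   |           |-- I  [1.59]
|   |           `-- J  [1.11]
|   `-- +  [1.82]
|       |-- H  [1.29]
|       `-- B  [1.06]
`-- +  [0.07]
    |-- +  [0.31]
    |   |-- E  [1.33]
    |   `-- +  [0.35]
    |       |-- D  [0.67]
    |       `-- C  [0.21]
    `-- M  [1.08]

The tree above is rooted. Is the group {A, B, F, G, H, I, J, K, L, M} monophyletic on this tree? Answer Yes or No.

The MRCA of the listed taxa is the root, so the smallest clade containing them is the whole tree.
That clade also contains C, D, E, which are not in the proposed group, so the group is not monophyletic.

No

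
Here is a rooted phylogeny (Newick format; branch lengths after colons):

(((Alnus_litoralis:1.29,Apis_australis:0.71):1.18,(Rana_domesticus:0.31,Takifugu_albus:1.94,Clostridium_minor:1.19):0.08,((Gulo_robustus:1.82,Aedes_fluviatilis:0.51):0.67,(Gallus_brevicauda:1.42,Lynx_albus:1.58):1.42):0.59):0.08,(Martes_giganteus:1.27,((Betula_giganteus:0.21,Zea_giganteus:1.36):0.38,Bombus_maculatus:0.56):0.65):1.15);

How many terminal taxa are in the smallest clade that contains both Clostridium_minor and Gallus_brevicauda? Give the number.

9

The MRCA of Clostridium_minor and Gallus_brevicauda is the node subtending ((Alnus_litoralis,Apis_australis),(Rana_domesticus,Takifugu_albus,Clostridium_minor),((Gulo_robustus,Aedes_fluviatilis),(Gallus_brevicauda,Lynx_albus))).
That clade contains 9 terminal taxa: Aedes_fluviatilis, Alnus_litoralis, Apis_australis, Clostridium_minor, Gallus_brevicauda, Gulo_robustus, Lynx_albus, Rana_domesticus, Takifugu_albus.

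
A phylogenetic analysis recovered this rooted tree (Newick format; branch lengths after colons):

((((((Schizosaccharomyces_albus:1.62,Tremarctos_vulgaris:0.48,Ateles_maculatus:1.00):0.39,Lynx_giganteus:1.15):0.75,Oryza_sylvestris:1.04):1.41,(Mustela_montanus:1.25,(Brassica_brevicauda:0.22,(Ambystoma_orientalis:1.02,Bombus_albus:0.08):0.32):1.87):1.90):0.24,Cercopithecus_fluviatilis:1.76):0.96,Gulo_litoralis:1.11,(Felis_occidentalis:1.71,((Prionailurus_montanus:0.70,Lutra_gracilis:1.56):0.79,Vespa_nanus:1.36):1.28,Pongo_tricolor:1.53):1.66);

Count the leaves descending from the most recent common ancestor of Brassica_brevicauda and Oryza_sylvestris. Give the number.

The MRCA of Brassica_brevicauda and Oryza_sylvestris is the node subtending ((((Schizosaccharomyces_albus,Tremarctos_vulgaris,Ateles_maculatus),Lynx_giganteus),Oryza_sylvestris),(Mustela_montanus,(Brassica_brevicauda,(Ambystoma_orientalis,Bombus_albus)))).
That clade contains 9 terminal taxa: Ambystoma_orientalis, Ateles_maculatus, Bombus_albus, Brassica_brevicauda, Lynx_giganteus, Mustela_montanus, Oryza_sylvestris, Schizosaccharomyces_albus, Tremarctos_vulgaris.

9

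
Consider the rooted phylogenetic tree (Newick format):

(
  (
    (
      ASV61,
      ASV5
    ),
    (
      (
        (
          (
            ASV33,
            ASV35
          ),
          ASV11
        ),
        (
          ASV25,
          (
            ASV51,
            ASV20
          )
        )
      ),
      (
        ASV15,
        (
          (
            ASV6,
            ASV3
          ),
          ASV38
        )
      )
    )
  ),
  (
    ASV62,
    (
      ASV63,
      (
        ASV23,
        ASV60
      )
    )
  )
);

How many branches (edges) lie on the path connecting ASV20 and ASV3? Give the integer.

The MRCA of ASV20 and ASV3 is the node subtending ((((ASV33,ASV35),ASV11),(ASV25,(ASV51,ASV20))),(ASV15,((ASV6,ASV3),ASV38))).
From ASV20 up to that node: 4 branches. From ASV3 up to the same node: 4 branches. Total: 4 + 4 = 8.

8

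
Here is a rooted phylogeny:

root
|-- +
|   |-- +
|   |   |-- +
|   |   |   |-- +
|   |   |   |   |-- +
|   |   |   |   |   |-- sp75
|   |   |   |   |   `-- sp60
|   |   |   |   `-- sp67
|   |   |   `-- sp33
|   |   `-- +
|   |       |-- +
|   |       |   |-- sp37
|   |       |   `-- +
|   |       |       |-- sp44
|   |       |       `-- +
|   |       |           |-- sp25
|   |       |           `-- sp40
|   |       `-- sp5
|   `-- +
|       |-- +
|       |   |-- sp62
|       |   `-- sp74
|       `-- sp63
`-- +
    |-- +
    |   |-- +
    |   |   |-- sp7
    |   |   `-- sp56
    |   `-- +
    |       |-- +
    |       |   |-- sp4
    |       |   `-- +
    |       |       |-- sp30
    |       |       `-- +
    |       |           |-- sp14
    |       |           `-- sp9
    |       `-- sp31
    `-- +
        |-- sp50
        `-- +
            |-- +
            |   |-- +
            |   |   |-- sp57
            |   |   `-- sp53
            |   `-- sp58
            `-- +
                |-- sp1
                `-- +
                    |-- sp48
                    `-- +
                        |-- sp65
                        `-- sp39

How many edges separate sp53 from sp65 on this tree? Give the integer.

7

The MRCA of sp53 and sp65 is the node subtending (((sp57,sp53),sp58),(sp1,(sp48,(sp65,sp39)))).
From sp53 up to that node: 3 branches. From sp65 up to the same node: 4 branches. Total: 3 + 4 = 7.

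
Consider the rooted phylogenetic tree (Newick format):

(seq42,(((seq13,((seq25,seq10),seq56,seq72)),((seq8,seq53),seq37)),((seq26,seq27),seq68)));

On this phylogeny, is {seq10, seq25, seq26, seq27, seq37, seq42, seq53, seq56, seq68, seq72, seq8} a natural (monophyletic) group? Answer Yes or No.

The MRCA of the listed taxa is the root, so the smallest clade containing them is the whole tree.
That clade also contains seq13, which is not in the proposed group, so the group is not monophyletic.

No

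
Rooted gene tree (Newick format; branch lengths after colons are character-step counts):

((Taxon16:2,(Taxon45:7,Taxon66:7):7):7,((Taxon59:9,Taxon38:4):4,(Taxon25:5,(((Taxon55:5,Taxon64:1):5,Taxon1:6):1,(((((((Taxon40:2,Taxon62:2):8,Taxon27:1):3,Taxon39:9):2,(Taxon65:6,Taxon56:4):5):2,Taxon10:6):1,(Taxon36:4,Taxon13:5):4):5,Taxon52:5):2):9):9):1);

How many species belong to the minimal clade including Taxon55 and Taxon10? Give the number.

13

The MRCA of Taxon55 and Taxon10 is the node subtending (((Taxon55,Taxon64),Taxon1),(((((((Taxon40,Taxon62),Taxon27),Taxon39),(Taxon65,Taxon56)),Taxon10),(Taxon36,Taxon13)),Taxon52)).
That clade contains 13 terminal taxa: Taxon1, Taxon10, Taxon13, Taxon27, Taxon36, Taxon39, Taxon40, Taxon52, Taxon55, Taxon56, Taxon62, Taxon64, Taxon65.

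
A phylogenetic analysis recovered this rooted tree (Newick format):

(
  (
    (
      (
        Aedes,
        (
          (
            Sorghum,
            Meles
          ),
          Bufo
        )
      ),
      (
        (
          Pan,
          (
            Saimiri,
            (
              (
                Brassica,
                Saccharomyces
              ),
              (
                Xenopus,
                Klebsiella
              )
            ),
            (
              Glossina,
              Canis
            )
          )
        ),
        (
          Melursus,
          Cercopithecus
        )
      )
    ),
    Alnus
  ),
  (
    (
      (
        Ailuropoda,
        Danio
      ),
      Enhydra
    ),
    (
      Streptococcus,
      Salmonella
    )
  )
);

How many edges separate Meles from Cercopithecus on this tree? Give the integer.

7

The MRCA of Meles and Cercopithecus is the node subtending ((Aedes,((Sorghum,Meles),Bufo)),((Pan,(Saimiri,((Brassica,Saccharomyces),(Xenopus,Klebsiella)),(Glossina,Canis))),(Melursus,Cercopithecus))).
From Meles up to that node: 4 branches. From Cercopithecus up to the same node: 3 branches. Total: 4 + 3 = 7.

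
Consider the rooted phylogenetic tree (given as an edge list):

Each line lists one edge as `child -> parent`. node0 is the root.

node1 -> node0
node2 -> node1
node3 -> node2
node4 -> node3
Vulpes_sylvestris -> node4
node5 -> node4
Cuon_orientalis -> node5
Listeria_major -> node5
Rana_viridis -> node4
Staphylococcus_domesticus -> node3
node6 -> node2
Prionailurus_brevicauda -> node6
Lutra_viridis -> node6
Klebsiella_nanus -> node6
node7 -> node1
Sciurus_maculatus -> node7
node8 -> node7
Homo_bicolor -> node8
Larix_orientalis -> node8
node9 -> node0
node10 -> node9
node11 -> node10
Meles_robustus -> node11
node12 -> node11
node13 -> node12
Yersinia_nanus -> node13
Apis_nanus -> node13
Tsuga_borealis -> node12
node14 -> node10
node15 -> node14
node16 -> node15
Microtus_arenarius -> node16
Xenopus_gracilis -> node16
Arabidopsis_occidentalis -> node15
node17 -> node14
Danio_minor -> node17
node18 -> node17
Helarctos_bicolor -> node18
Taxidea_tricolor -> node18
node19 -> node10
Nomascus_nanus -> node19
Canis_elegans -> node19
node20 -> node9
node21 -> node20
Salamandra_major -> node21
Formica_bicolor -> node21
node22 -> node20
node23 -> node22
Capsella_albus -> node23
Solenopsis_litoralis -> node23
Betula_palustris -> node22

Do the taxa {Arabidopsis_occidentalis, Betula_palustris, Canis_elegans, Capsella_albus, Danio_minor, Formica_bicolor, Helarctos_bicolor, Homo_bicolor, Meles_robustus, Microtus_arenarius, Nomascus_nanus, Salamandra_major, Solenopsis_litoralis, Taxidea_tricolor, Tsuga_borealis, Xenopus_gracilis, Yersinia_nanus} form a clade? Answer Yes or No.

The MRCA of the listed taxa is the root, so the smallest clade containing them is the whole tree.
That clade also contains Apis_nanus, Cuon_orientalis, Klebsiella_nanus, Larix_orientalis, Listeria_major, Lutra_viridis, Prionailurus_brevicauda, Rana_viridis, Sciurus_maculatus, Staphylococcus_domesticus, Vulpes_sylvestris, which are not in the proposed group, so the group is not monophyletic.

No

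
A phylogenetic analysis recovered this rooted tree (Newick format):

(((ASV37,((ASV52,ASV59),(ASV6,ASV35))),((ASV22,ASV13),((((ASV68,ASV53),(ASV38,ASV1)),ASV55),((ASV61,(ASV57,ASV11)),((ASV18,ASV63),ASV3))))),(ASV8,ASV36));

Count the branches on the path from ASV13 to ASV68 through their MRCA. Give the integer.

7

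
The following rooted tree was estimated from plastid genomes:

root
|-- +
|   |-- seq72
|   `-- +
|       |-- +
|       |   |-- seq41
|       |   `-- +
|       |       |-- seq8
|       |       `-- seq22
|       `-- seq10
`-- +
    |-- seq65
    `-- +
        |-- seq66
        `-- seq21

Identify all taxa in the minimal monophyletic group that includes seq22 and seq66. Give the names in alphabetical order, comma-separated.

seq10, seq21, seq22, seq41, seq65, seq66, seq72, seq8

Tracing seq22: it sits inside (seq8,seq22).
Tracing seq66: it sits inside (seq66,seq21).
The smallest clade enclosing both is the whole tree (their MRCA is the root), so the answer is all 8 tips in alphabetical order.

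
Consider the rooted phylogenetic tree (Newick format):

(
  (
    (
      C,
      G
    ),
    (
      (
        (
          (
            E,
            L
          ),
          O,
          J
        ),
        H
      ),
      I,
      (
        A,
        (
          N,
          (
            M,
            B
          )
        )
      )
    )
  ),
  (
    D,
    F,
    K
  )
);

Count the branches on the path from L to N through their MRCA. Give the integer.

The MRCA of L and N is the node subtending ((((E,L),O,J),H),I,(A,(N,(M,B)))).
From L up to that node: 4 branches. From N up to the same node: 3 branches. Total: 4 + 3 = 7.

7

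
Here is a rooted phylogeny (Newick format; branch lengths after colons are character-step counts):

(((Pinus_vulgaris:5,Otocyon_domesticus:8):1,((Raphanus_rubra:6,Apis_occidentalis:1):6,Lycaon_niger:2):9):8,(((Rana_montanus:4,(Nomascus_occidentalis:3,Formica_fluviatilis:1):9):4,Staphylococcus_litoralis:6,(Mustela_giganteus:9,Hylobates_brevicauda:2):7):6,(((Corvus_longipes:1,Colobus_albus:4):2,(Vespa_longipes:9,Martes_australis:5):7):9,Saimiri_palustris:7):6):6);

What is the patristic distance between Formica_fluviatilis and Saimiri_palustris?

33

The path runs Formica_fluviatilis → … → MRCA → … → Saimiri_palustris; the MRCA is the node subtending (((Rana_montanus,(Nomascus_occidentalis,Formica_fluviatilis)),Staphylococcus_litoralis,(Mustela_giganteus,Hylobates_brevicauda)),(((Corvus_longipes,Colobus_albus),(Vespa_longipes,Martes_australis)),Saimiri_palustris)).
Branch lengths along that path: 1 + 9 + 4 + 6 + 6 + 7 = 33.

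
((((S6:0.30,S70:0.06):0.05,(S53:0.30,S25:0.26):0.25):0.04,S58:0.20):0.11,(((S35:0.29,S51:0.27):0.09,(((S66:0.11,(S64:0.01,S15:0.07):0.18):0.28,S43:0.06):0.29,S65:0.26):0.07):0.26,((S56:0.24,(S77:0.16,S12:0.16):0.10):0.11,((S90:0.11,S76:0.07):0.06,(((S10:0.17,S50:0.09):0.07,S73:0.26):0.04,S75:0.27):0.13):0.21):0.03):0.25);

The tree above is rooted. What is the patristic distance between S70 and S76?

0.88

The path runs S70 → … → MRCA → … → S76; the MRCA is the root of the tree.
Branch lengths along that path: 0.06 + 0.05 + 0.04 + 0.11 + 0.25 + 0.03 + 0.21 + 0.06 + 0.07 = 0.88.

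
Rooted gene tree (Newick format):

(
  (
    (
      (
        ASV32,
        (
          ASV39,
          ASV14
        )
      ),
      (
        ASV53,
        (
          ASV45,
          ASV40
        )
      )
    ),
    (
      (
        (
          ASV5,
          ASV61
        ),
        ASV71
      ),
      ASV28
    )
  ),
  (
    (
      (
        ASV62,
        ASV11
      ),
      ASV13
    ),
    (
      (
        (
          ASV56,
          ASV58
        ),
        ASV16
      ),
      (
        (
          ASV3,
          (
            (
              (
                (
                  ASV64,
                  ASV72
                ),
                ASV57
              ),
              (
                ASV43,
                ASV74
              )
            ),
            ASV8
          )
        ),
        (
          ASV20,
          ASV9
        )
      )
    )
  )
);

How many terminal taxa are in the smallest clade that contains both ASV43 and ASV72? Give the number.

5

The MRCA of ASV43 and ASV72 is the node subtending (((ASV64,ASV72),ASV57),(ASV43,ASV74)).
That clade contains 5 terminal taxa: ASV43, ASV57, ASV64, ASV72, ASV74.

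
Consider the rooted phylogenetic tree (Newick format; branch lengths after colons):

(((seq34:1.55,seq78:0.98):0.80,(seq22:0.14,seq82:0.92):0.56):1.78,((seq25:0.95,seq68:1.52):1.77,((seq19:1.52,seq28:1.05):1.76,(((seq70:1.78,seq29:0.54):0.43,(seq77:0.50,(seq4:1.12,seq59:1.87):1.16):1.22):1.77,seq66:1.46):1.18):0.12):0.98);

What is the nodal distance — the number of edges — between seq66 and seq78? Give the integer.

The MRCA of seq66 and seq78 is the root of the tree.
From seq66 up to that node: 4 branches. From seq78 up to the same node: 3 branches. Total: 4 + 3 = 7.

7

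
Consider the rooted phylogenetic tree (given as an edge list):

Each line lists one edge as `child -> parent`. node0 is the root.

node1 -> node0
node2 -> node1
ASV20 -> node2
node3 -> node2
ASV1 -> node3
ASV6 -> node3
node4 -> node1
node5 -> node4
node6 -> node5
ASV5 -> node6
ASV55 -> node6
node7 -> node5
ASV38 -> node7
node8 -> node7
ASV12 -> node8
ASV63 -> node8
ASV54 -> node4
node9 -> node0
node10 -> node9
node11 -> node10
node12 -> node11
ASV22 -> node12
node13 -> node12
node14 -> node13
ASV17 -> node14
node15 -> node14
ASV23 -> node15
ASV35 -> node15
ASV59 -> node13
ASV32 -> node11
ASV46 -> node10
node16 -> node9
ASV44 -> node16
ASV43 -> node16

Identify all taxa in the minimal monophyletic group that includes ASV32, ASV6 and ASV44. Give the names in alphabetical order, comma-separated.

Tracing ASV32: it sits inside ((ASV22,((ASV17,(ASV23,ASV35)),ASV59)),ASV32).
Tracing ASV6: it sits inside (ASV1,ASV6).
Tracing ASV44: it sits inside (ASV44,ASV43).
The smallest clade enclosing all 3 is the whole tree (their MRCA is the root), so the answer is all 18 tips in alphabetical order.

ASV1, ASV12, ASV17, ASV20, ASV22, ASV23, ASV32, ASV35, ASV38, ASV43, ASV44, ASV46, ASV5, ASV54, ASV55, ASV59, ASV6, ASV63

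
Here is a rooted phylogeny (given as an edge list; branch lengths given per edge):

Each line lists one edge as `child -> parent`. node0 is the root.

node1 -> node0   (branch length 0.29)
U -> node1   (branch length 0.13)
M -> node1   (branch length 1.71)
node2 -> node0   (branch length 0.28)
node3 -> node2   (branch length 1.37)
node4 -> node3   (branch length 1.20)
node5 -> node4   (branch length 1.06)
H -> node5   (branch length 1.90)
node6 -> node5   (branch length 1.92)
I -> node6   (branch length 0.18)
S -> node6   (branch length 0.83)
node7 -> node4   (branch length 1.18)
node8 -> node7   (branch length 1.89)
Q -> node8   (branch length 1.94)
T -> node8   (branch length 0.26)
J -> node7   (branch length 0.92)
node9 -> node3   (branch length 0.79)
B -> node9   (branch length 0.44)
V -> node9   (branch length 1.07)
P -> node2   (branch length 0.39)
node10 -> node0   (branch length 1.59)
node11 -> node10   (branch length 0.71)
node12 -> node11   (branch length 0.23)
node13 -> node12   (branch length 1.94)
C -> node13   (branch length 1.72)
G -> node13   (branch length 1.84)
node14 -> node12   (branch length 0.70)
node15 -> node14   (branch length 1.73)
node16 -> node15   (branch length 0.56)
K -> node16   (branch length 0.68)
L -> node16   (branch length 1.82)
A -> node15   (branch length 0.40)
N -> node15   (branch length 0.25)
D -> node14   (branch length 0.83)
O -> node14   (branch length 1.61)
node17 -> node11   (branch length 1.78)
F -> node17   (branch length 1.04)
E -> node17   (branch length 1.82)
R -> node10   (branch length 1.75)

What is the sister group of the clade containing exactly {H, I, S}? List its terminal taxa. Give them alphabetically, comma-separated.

J, Q, T

The clade containing exactly {H, I, S} attaches to the tree at the node subtending ((H,(I,S)),((Q,T),J)).
The other lineage descending from that same node — the sister group — is ((Q,T),J); its 3 tips in alphabetical order are the answer.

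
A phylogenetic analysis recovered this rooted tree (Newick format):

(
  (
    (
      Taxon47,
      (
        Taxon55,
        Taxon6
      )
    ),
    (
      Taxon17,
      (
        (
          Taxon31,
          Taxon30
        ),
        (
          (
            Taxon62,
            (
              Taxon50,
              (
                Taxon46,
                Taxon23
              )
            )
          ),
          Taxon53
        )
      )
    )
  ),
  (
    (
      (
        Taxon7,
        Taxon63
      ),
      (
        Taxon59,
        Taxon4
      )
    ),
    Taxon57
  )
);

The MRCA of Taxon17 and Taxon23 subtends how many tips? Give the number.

The MRCA of Taxon17 and Taxon23 is the node subtending (Taxon17,((Taxon31,Taxon30),((Taxon62,(Taxon50,(Taxon46,Taxon23))),Taxon53))).
That clade contains 8 terminal taxa: Taxon17, Taxon23, Taxon30, Taxon31, Taxon46, Taxon50, Taxon53, Taxon62.

8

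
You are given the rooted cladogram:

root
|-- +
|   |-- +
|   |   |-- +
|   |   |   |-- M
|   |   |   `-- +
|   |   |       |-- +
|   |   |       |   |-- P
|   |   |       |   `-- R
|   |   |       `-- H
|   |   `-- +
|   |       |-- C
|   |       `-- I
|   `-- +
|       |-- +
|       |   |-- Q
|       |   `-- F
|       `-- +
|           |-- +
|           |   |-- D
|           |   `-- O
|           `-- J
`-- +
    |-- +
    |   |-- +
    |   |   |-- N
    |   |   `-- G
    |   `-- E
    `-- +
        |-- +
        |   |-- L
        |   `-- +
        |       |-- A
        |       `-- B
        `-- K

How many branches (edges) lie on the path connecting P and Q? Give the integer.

The MRCA of P and Q is the node subtending (((M,((P,R),H)),(C,I)),((Q,F),((D,O),J))).
From P up to that node: 5 branches. From Q up to the same node: 3 branches. Total: 5 + 3 = 8.

8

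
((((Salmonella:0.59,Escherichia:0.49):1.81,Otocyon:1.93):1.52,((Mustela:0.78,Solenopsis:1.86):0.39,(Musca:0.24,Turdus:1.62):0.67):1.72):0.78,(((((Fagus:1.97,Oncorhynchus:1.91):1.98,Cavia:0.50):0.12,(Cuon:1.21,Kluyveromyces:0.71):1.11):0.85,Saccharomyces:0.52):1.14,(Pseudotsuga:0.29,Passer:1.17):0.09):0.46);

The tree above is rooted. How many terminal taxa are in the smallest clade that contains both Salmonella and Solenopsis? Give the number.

7

The MRCA of Salmonella and Solenopsis is the node subtending (((Salmonella,Escherichia),Otocyon),((Mustela,Solenopsis),(Musca,Turdus))).
That clade contains 7 terminal taxa: Escherichia, Musca, Mustela, Otocyon, Salmonella, Solenopsis, Turdus.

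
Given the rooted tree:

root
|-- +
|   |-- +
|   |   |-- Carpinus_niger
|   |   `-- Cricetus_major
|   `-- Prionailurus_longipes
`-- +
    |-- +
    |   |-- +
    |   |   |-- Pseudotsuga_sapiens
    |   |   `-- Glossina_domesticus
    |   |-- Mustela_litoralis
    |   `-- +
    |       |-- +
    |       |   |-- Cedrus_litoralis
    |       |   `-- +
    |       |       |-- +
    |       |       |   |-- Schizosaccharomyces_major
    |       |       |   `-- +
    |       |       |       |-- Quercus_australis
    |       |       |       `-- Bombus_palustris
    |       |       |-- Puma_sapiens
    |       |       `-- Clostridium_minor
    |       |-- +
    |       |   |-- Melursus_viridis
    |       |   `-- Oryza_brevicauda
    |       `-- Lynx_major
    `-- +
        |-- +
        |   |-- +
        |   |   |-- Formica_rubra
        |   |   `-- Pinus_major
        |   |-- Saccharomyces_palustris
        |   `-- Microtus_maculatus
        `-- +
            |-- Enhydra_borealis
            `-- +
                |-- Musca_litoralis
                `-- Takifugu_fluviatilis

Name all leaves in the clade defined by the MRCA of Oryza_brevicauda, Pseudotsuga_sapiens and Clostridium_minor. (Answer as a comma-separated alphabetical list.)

Bombus_palustris, Cedrus_litoralis, Clostridium_minor, Glossina_domesticus, Lynx_major, Melursus_viridis, Mustela_litoralis, Oryza_brevicauda, Pseudotsuga_sapiens, Puma_sapiens, Quercus_australis, Schizosaccharomyces_major

Tracing Oryza_brevicauda: it sits inside (Melursus_viridis,Oryza_brevicauda).
Tracing Pseudotsuga_sapiens: it sits inside (Pseudotsuga_sapiens,Glossina_domesticus).
Tracing Clostridium_minor: it sits inside ((Schizosaccharomyces_major,(Quercus_australis,Bombus_palustris)),Puma_sapiens,Clostridium_minor).
The smallest clade enclosing all 3 is ((Pseudotsuga_sapiens,Glossina_domesticus),Mustela_litoralis,((Cedrus_litoralis,((Schizosaccharomyces_major,(Quercus_australis,Bombus_palustris)),Puma_sapiens,Clostridium_minor)),(Melursus_viridis,Oryza_brevicauda),Lynx_major)); the answer is its 12 terminal taxa in alphabetical order.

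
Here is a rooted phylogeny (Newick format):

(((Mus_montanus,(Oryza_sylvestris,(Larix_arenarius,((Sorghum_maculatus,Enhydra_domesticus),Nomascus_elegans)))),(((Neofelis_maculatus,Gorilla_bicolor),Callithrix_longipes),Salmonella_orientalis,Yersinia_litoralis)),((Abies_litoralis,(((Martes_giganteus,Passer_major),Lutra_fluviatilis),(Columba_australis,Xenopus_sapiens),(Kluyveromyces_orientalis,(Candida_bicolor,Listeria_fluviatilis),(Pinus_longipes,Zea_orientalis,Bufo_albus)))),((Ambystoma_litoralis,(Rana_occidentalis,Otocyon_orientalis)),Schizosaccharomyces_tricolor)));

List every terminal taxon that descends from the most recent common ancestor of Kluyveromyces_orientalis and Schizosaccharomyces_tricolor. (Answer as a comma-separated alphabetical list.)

Tracing Kluyveromyces_orientalis: it sits inside (Kluyveromyces_orientalis,(Candida_bicolor,Listeria_fluviatilis),(Pinus_longipes,Zea_orientalis,Bufo_albus)).
Tracing Schizosaccharomyces_tricolor: it sits inside ((Ambystoma_litoralis,(Rana_occidentalis,Otocyon_orientalis)),Schizosaccharomyces_tricolor).
The smallest clade enclosing both is ((Abies_litoralis,(((Martes_giganteus,Passer_major),Lutra_fluviatilis),(Columba_australis,Xenopus_sapiens),(Kluyveromyces_orientalis,(Candida_bicolor,Listeria_fluviatilis),(Pinus_longipes,Zea_orientalis,Bufo_albus)))),((Ambystoma_litoralis,(Rana_occidentalis,Otocyon_orientalis)),Schizosaccharomyces_tricolor)); the answer is its 16 terminal taxa in alphabetical order.

Abies_litoralis, Ambystoma_litoralis, Bufo_albus, Candida_bicolor, Columba_australis, Kluyveromyces_orientalis, Listeria_fluviatilis, Lutra_fluviatilis, Martes_giganteus, Otocyon_orientalis, Passer_major, Pinus_longipes, Rana_occidentalis, Schizosaccharomyces_tricolor, Xenopus_sapiens, Zea_orientalis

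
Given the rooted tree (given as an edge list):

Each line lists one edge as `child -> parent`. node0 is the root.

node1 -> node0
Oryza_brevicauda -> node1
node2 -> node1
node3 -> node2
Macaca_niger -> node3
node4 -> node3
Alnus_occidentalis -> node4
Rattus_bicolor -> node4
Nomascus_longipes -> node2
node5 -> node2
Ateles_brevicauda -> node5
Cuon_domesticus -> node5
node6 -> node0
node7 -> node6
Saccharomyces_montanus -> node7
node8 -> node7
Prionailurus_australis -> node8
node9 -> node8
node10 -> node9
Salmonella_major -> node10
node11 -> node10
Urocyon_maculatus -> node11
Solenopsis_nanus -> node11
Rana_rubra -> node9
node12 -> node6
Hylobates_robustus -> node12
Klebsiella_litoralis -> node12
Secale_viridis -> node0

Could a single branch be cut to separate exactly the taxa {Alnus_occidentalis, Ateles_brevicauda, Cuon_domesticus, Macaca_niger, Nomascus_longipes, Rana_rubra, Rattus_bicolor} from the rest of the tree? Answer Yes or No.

The MRCA of the listed taxa is the root, so the smallest clade containing them is the whole tree.
That clade also contains Hylobates_robustus, Klebsiella_litoralis, Oryza_brevicauda, Prionailurus_australis, Saccharomyces_montanus, Salmonella_major, Secale_viridis, Solenopsis_nanus, Urocyon_maculatus, which are not in the proposed group, so the group is not monophyletic.

No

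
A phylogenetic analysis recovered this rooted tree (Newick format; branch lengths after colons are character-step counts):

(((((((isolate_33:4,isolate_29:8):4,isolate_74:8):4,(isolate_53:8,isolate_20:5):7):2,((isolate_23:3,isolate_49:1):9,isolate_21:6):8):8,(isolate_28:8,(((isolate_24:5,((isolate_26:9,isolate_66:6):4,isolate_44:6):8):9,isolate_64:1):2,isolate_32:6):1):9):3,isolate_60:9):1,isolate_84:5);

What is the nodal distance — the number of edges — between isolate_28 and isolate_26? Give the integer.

7

The MRCA of isolate_28 and isolate_26 is the node subtending (isolate_28,(((isolate_24,((isolate_26,isolate_66),isolate_44)),isolate_64),isolate_32)).
From isolate_28 up to that node: 1 branch. From isolate_26 up to the same node: 6 branches. Total: 1 + 6 = 7.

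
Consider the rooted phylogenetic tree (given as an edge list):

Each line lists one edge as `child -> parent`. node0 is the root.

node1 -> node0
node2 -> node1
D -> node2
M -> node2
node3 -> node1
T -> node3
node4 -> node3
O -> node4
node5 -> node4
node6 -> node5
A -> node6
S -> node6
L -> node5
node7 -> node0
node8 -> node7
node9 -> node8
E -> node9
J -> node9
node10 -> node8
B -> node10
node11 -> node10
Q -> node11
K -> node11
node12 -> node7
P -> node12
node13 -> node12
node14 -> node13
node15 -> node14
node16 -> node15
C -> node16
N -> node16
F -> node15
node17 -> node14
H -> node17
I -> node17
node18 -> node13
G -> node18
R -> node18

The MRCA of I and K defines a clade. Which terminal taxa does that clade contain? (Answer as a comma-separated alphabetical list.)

B, C, E, F, G, H, I, J, K, N, P, Q, R

Tracing I: it sits inside (H,I).
Tracing K: it sits inside (Q,K).
The smallest clade enclosing both is (((E,J),(B,(Q,K))),(P,((((C,N),F),(H,I)),(G,R)))); the answer is its 13 terminal taxa in alphabetical order.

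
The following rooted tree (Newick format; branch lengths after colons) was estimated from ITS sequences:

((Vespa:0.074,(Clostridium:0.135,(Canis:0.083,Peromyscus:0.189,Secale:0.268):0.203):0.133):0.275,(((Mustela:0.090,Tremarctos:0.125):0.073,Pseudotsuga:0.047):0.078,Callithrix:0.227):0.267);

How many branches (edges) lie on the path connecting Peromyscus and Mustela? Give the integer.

8

The MRCA of Peromyscus and Mustela is the root of the tree.
From Peromyscus up to that node: 4 branches. From Mustela up to the same node: 4 branches. Total: 4 + 4 = 8.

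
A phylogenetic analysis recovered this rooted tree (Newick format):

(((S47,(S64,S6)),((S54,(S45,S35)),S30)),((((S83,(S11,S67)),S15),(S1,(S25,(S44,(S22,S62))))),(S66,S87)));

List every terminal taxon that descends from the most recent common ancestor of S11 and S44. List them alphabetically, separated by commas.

Tracing S11: it sits inside (S11,S67).
Tracing S44: it sits inside (S44,(S22,S62)).
The smallest clade enclosing both is (((S83,(S11,S67)),S15),(S1,(S25,(S44,(S22,S62))))); the answer is its 9 terminal taxa in alphabetical order.

S1, S11, S15, S22, S25, S44, S62, S67, S83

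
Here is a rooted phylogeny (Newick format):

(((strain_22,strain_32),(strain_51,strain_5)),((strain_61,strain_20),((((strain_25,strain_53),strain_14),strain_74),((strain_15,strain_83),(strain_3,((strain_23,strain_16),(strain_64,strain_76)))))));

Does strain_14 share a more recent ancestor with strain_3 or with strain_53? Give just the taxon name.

strain_53

The MRCA of strain_14 and strain_53 subtends ((strain_25,strain_53),strain_14) (3 taxa).
The MRCA of strain_14 and strain_3 subtends ((((strain_25,strain_53),strain_14),strain_74),((strain_15,strain_83),(strain_3,((strain_23,strain_16),(strain_64,strain_76))))) (11 taxa).
The first is nested inside the second, so strain_14 shares a more recent common ancestor with strain_53.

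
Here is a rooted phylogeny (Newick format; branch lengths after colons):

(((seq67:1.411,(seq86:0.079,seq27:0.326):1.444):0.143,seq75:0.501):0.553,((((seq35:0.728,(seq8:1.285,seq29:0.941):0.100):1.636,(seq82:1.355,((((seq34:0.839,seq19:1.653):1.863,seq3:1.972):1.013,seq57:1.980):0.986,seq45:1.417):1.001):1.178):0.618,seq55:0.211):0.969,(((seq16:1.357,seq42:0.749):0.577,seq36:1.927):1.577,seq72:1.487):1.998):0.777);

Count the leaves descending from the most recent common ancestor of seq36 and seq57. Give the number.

The MRCA of seq36 and seq57 is the node subtending ((((seq35,(seq8,seq29)),(seq82,((((seq34,seq19),seq3),seq57),seq45))),seq55),(((seq16,seq42),seq36),seq72)).
That clade contains 14 terminal taxa: seq16, seq19, seq29, seq3, seq34, seq35, seq36, seq42, seq45, seq55, seq57, seq72, seq8, seq82.

14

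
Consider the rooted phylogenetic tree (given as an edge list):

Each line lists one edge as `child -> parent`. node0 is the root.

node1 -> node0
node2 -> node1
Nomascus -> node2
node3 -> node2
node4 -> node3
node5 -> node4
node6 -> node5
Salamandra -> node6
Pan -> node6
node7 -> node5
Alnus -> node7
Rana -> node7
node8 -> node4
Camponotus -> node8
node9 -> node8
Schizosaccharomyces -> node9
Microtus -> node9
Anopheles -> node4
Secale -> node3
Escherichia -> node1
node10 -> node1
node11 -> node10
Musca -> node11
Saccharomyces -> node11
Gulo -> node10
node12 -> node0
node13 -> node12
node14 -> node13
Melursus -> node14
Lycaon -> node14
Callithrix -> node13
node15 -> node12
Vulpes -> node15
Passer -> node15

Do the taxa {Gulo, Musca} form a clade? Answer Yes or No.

No

The MRCA of the listed taxa subtends ((Musca,Saccharomyces),Gulo).
That clade also contains Saccharomyces, which is not in the proposed group, so the group is not monophyletic.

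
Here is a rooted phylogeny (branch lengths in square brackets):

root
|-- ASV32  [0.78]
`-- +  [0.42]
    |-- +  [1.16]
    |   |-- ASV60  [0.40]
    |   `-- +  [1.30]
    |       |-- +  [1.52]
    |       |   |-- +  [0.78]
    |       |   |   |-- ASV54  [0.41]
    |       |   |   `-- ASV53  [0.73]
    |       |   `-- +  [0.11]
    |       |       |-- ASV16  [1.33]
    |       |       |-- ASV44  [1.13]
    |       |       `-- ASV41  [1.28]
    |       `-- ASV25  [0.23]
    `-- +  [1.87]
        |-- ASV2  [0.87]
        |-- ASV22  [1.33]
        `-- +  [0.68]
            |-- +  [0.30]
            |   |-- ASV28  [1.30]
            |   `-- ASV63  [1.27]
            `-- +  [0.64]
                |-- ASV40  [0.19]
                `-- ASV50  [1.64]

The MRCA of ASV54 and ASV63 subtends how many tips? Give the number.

13

The MRCA of ASV54 and ASV63 is the node subtending ((ASV60,(((ASV54,ASV53),(ASV16,ASV44,ASV41)),ASV25)),(ASV2,ASV22,((ASV28,ASV63),(ASV40,ASV50)))).
That clade contains 13 terminal taxa: ASV16, ASV2, ASV22, ASV25, ASV28, ASV40, ASV41, ASV44, ASV50, ASV53, ASV54, ASV60, ASV63.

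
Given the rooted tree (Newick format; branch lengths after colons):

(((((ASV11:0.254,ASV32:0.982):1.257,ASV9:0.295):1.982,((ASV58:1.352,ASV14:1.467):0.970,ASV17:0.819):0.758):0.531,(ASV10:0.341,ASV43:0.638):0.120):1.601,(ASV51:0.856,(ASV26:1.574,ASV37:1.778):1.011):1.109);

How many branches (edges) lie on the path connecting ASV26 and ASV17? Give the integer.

The MRCA of ASV26 and ASV17 is the root of the tree.
From ASV26 up to that node: 3 branches. From ASV17 up to the same node: 4 branches. Total: 3 + 4 = 7.

7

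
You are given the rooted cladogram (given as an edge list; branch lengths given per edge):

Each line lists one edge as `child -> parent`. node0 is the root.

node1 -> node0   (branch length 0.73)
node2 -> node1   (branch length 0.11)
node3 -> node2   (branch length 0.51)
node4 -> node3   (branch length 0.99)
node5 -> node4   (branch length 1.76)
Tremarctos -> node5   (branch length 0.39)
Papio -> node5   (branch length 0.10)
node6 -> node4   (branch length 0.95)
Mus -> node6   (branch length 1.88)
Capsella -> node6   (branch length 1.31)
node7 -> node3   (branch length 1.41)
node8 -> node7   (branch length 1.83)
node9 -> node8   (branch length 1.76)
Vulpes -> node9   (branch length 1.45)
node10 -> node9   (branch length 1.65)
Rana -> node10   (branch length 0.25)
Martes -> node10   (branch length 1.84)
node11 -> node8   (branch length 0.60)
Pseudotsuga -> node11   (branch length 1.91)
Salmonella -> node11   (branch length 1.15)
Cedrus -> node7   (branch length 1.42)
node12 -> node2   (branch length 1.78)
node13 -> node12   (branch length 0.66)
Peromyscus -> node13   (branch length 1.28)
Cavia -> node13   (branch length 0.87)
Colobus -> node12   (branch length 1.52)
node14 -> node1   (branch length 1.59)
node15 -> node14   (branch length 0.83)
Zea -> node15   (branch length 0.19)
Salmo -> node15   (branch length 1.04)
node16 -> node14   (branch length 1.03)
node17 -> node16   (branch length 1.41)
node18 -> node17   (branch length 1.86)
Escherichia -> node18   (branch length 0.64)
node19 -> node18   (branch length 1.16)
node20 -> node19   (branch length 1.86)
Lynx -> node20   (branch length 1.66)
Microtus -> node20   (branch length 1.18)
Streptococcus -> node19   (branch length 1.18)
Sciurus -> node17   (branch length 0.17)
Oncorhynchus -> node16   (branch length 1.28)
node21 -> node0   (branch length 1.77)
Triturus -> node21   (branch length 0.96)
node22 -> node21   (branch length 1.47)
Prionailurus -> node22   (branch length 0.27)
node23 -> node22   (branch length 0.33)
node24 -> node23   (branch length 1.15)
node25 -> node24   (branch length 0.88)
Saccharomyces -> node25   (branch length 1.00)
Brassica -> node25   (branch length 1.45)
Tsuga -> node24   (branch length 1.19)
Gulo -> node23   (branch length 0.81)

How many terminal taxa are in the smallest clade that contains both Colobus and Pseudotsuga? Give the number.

13

The MRCA of Colobus and Pseudotsuga is the node subtending ((((Tremarctos,Papio),(Mus,Capsella)),(((Vulpes,(Rana,Martes)),(Pseudotsuga,Salmonella)),Cedrus)),((Peromyscus,Cavia),Colobus)).
That clade contains 13 terminal taxa: Capsella, Cavia, Cedrus, Colobus, Martes, Mus, Papio, Peromyscus, Pseudotsuga, Rana, Salmonella, Tremarctos, Vulpes.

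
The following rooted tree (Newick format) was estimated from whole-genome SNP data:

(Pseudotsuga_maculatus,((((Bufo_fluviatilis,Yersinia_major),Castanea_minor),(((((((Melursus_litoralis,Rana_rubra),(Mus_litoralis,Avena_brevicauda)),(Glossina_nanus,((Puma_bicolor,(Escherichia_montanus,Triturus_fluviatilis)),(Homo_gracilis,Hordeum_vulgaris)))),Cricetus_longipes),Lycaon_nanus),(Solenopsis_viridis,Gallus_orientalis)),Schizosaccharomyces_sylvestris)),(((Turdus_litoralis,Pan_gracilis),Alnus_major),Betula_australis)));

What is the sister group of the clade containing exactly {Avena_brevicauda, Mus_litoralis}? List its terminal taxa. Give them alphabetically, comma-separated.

Melursus_litoralis, Rana_rubra

The clade containing exactly {Avena_brevicauda, Mus_litoralis} attaches to the tree at the node subtending ((Melursus_litoralis,Rana_rubra),(Mus_litoralis,Avena_brevicauda)).
The other lineage descending from that same node — the sister group — is (Melursus_litoralis,Rana_rubra); its 2 tips in alphabetical order are the answer.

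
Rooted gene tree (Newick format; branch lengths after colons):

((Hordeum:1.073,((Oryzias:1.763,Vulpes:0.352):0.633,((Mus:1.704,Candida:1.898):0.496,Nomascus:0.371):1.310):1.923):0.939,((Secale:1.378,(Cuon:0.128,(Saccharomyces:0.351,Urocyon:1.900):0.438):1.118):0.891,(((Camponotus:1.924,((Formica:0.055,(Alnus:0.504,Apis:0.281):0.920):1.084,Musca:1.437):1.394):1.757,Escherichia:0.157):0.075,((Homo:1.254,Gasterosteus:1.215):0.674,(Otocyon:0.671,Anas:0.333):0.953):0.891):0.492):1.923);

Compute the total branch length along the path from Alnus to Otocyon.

The path runs Alnus → … → MRCA → … → Otocyon; the MRCA is the node subtending (((Camponotus,((Formica,(Alnus,Apis)),Musca)),Escherichia),((Homo,Gasterosteus),(Otocyon,Anas))).
Branch lengths along that path: 0.504 + 0.920 + 1.084 + 1.394 + 1.757 + 0.075 + 0.891 + 0.953 + 0.671 = 8.249.

8.249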